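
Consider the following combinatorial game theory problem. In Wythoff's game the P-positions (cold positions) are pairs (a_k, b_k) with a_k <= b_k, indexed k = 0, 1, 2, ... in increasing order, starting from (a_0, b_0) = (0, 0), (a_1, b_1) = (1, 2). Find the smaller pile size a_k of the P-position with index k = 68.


By Wythoff's theorem, a_k = floor(k * phi) and b_k = floor(k * phi^2) = a_k + k, where phi = (1 + sqrt(5))/2 is the golden ratio.
phi = (1 + sqrt(5))/2 = 1.618034
k = 68
k * phi = 68 * 1.618034 = 110.026311
a_68 = floor(k * phi) = 110

110


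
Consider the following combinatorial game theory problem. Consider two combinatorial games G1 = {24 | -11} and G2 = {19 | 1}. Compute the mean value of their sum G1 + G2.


G1 = {24 | -11}, G2 = {19 | 1}
Each is a switch {a | b} with numbers a > b; its mean value is (a + b)/2, and mean value is additive over game sums: m(G1 + G2) = m(G1) + m(G2).
Mean of G1 = (24 + (-11))/2 = 13/2 = 13/2
Mean of G2 = (19 + (1))/2 = 20/2 = 10
Mean of G1 + G2 = 13/2 + 10 = 33/2

33/2


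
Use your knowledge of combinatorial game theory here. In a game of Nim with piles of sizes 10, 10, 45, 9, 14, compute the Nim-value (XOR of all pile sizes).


We need the XOR (exclusive or) of all pile sizes.
After XOR-ing pile 1 (size 10): 0 XOR 10 = 10
After XOR-ing pile 2 (size 10): 10 XOR 10 = 0
After XOR-ing pile 3 (size 45): 0 XOR 45 = 45
After XOR-ing pile 4 (size 9): 45 XOR 9 = 36
After XOR-ing pile 5 (size 14): 36 XOR 14 = 42
The Nim-value of this position is 42.

42


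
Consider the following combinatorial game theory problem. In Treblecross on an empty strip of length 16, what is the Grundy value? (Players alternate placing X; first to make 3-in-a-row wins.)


Treblecross: place X on empty cells; 3-in-a-row wins.
Playing within two cells of an existing X lets the opponent win at once, so sensible play treats the cells i-2..i+2 around each X as dead. The player left with no safe cell loses, so this is a normal-play take-away game on strips of safe cells.
Placing X at cell i (0-indexed) of a strip of k safe cells leaves independent strips of sizes max(0, i-2) and max(0, k-i-3). Hence G(k) = mex{ G(max(0,i-2)) XOR G(max(0,k-i-3)) : 0 <= i < k }, with G(0) = 0.
G(1): splits (0,0):0^0=0 -> mex({0}) = 1
G(2): splits (0,0):0^0=0 -> mex({0}) = 1
G(3): splits (0,0):0^0=0 -> mex({0}) = 1
G(4): splits (0,1):0^1=1 (0,0):0^0=0 -> mex({0, 1}) = 2
G(5): splits (0,2):0^1=1 (0,1):0^1=1 (0,0):0^0=0 -> mex({0, 1}) = 2
G(6) = mex({1}) = 0
G(7) = mex({0, 1, 2}) = 3
G(8) = mex({0, 1, 2}) = 3
G(9) = mex({0, 2}) = 1
G(10) = mex({0, 2, 3}) = 1
G(11) = mex({0, 3}) = 1
G(12) = mex({1, 3}) = 0
G(13) = mex({0, 1, 2, 3}) = 4
G(14) = mex({0, 1, 2}) = 3
G(15) = mex({0, 1, 2}) = 3
G(16) = mex({0, 1, 2, 4}) = 3
Therefore G(16) = 3.

3


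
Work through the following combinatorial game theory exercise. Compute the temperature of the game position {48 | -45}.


The game is {48 | -45}, a switch {a | b} with numbers a > b.
Cooling {a | b} by t gives {a - t | b + t}, which stops being hot when a - t = b + t, i.e. at t = (a - b)/2. So the temperature of a switch is (a - b)/2.
Temperature = (Left option - Right option) / 2
= (48 - (-45)) / 2
= 93 / 2
= 93/2

93/2


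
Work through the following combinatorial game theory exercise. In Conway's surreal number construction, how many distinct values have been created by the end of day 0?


Day 0: {|} = 0 is born. Count = 1.
Day n: the number of surreal numbers born by day n is 2^(n+1) - 1.
By day 0: 2^1 - 1 = 1
By day 0: 1 surreal numbers.

1


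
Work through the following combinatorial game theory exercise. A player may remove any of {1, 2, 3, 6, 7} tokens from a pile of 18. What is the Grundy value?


The subtraction set is S = {1, 2, 3, 6, 7}.
G(k) = mex{ G(k - s) : s in S, s <= k }. We compute iteratively: G(0) = 0.
G(1) = mex({0}) = 1
G(2) = mex({0, 1}) = 2
G(3) = mex({0, 1, 2}) = 3
G(4) = mex({1, 2, 3}) = 0
G(5) = mex({0, 2, 3}) = 1
G(6) = mex({0, 1, 3}) = 2
G(7) = mex({0, 1, 2}) = 3
G(8) = mex({1, 2, 3}) = 0
G(9) = mex({0, 2, 3}) = 1
G(10) = mex({0, 1, 3}) = 2
Observe that G(4)..G(10) = 0, 1, 2, 3, 0, 1, 2 repeats G(0)..G(6) = 0, 1, 2, 3, 0, 1, 2.
For k >= max(S) = 7, G(k) is determined by the previous 7 values G(k-7)..G(k-1); a window of 7 consecutive values has recurred shifted by 4, so by induction G(k + 4) = G(k) for all k >= 0: the sequence is periodic from the start with period 4.
One period: G(0..3) = 0, 1, 2, 3.
18 mod 4 = 2, so G(18) = G(2) = 2.

2


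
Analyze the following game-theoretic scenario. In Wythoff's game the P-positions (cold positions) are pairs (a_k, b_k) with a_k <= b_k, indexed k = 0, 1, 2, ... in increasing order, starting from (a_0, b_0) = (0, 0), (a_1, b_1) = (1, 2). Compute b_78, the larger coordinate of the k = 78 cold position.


By Wythoff's theorem, a_k = floor(k * phi) and b_k = floor(k * phi^2) = a_k + k, where phi = (1 + sqrt(5))/2 is the golden ratio.
phi = (1 + sqrt(5))/2 = 1.618034
phi^2 = phi + 1 = 2.618034
k = 78
k * phi^2 = 78 * 2.618034 = 204.206651
b_78 = floor(k * phi^2) = 204 (check: a_78 + k = 126 + 78 = 204)

204


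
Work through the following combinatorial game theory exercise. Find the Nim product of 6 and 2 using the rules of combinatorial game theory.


Nim multiplication is bilinear over XOR: (u XOR v) * w = (u*w) XOR (v*w).
So we split each operand into its bit components and XOR the pairwise Nim products.
6 = 2 + 4 (as XOR of powers of 2).
2 = 2 (as XOR of powers of 2).
Using the standard Nim-product table on single bits:
  2*2 = 3,   2*4 = 8,   2*8 = 12,
  4*4 = 6,   4*8 = 11,  8*8 = 13,
and  1*x = x (identity), k*l = l*k (commutative).
Pairwise Nim products:
  2 * 2 = 3
  4 * 2 = 8
XOR them: 3 XOR 8 = 11.
Result: 6 * 2 = 11 (in Nim).

11


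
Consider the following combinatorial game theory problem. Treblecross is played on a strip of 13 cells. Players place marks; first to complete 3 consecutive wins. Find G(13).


Treblecross: place X on empty cells; 3-in-a-row wins.
Playing within two cells of an existing X lets the opponent win at once, so sensible play treats the cells i-2..i+2 around each X as dead. The player left with no safe cell loses, so this is a normal-play take-away game on strips of safe cells.
Placing X at cell i (0-indexed) of a strip of k safe cells leaves independent strips of sizes max(0, i-2) and max(0, k-i-3). Hence G(k) = mex{ G(max(0,i-2)) XOR G(max(0,k-i-3)) : 0 <= i < k }, with G(0) = 0.
G(1): splits (0,0):0^0=0 -> mex({0}) = 1
G(2): splits (0,0):0^0=0 -> mex({0}) = 1
G(3): splits (0,0):0^0=0 -> mex({0}) = 1
G(4): splits (0,1):0^1=1 (0,0):0^0=0 -> mex({0, 1}) = 2
G(5): splits (0,2):0^1=1 (0,1):0^1=1 (0,0):0^0=0 -> mex({0, 1}) = 2
G(6) = mex({1}) = 0
G(7) = mex({0, 1, 2}) = 3
G(8) = mex({0, 1, 2}) = 3
G(9) = mex({0, 2}) = 1
G(10) = mex({0, 2, 3}) = 1
G(11) = mex({0, 3}) = 1
G(12) = mex({1, 3}) = 0
G(13) = mex({0, 1, 2, 3}) = 4
Therefore G(13) = 4.

4


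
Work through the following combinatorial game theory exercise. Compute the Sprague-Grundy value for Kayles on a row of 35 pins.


Kayles: a move removes 1 or 2 adjacent pins from a contiguous row.
Removing pins from a row of k leaves two independent rows (a, b) with a + b = k - 1 (one pin) or a + b = k - 2 (two pins); an end removal gives a = 0.
By Sprague-Grundy, G(k) = mex{ G(a) XOR G(b) } over all these splits. G(0) = 0.
G(1): splits (0,0):0^0=0 -> mex({0}) = 1
G(2): splits (0,1):0^1=1 (0,0):0^0=0 -> mex({0, 1}) = 2
G(3): splits (0,2):0^2=2 (1,1):1^1=0 (0,1):0^1=1 -> mex({0, 1, 2}) = 3
G(4): splits (0,3):0^3=3 (1,2):1^2=3 (0,2):0^2=2 (1,1):1^1=0 -> mex({0, 2, 3}) = 1
G(5): splits (0,4):0^1=1 (1,3):1^3=2 (2,2):2^2=0 (0,3):0^3=3 (1,2):1^2=3 -> mex({0, 1, 2, 3}) = 4
G(6) = mex({0, 1, 2, 4}) = 3
G(7) = mex({0, 1, 3, 4, 5}) = 2
G(8) = mex({0, 2, 3, 5, 6}) = 1
G(9) = mex({0, 1, 2, 3, 6, 7}) = 4
G(10) = mex({0, 1, 3, 4, 5, 7}) = 2
G(11) = mex({0, 1, 2, 3, 4, 5}) = 6
G(12) = mex({0, 1, 2, 3, 5, 6, 7}) = 4
G(13) = mex({0, 2, 3, 4, 6, 7}) = 1
G(14) = mex({0, 1, 4, 5, 6, 7}) = 2
G(15) = mex({0, 1, 2, 3, 4, 5, 6}) = 7
G(16) = mex({0, 2, 3, 5, 6, 7}) = 1
G(17) = mex({0, 1, 2, 3, 5, 6, 7}) = 4
G(18) = mex({0, 1, 2, 4, 5, 6}) = 3
G(19) = mex({0, 1, 3, 4, 5, 7}) = 2
G(20) = mex({0, 2, 3, 4, 5, 6, 7}) = 1
G(21) = mex({0, 1, 2, 3, 5, 6, 7}) = 4
G(22) = mex({0, 1, 2, 3, 4, 5, 7}) = 6
G(23) = mex({0, 1, 2, 3, 4, 5, 6}) = 7
G(24) = mex({0, 1, 2, 3, 5, 6, 7}) = 4
G(25) = mex({0, 2, 3, 4, 6, 7}) = 1
G(26) = mex({0, 1, 3, 4, 5, 6, 7}) = 2
G(27) = mex({0, 1, 2, 3, 4, 5, 6, 7}) = 8
G(28) = mex({0, 1, 2, 3, 4, 6, 7, 8}) = 5
G(29) = mex({0, 1, 2, 3, 5, 6, 7, 8, 9}) = 4
G(30) = mex({0, 1, 2, 3, 4, 5, 6, 9, 10}) = 7
G(31) = mex({0, 1, 3, 4, 5, 7, 10, 11}) = 2
G(32) = mex({0, 2, 3, 4, 5, 6, 7, 9, 11}) = 1
G(33) = mex({0, 1, 2, 3, 4, 5, 6, 7, 9, 12}) = 8
G(34) = mex({0, 1, 2, 3, 4, 5, 7, 8, 11, 12}) = 6
G(35) = mex({0, 1, 2, 3, 4, 5, 6, 8, 9, 10, 11}) = 7
Therefore G(35) = 7.

7


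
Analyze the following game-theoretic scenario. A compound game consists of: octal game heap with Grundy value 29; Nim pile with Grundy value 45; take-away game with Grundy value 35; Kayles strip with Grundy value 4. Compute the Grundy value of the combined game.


By the Sprague-Grundy theorem, the Grundy value of a sum of games is the XOR of individual Grundy values.
octal game heap: Grundy value = 29. Running XOR: 0 XOR 29 = 29
Nim pile: Grundy value = 45. Running XOR: 29 XOR 45 = 48
take-away game: Grundy value = 35. Running XOR: 48 XOR 35 = 19
Kayles strip: Grundy value = 4. Running XOR: 19 XOR 4 = 23
The combined Grundy value is 23.

23


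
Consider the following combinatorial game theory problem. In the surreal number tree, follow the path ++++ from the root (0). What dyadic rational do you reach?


Sign expansion: ++++
Rule: track bounds (lo, hi), initially (-inf, +inf). On '+', the current value becomes lo and we move to the simplest number in (value, hi): value + 1 if hi = +inf, otherwise the midpoint (value + hi)/2. On '-', the current value becomes hi and we move to value - 1 if lo = -inf, otherwise the midpoint (lo + value)/2.
Start at 0.
Step 1: sign = +, move right. Bounds: (0, +inf). Value = 1
Step 2: sign = +, move right. Bounds: (1, +inf). Value = 2
Step 3: sign = +, move right. Bounds: (2, +inf). Value = 3
Step 4: sign = +, move right. Bounds: (3, +inf). Value = 4
The surreal number with sign expansion ++++ is 4.

4


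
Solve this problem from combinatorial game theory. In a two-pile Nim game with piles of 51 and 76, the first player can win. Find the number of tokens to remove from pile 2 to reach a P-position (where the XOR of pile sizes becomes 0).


Piles: 51 and 76
Current XOR: 51 XOR 76 = 127 (non-zero, so this is an N-position).
To make the XOR zero, we need to find a move that balances the piles.
For pile 2 (size 76): target = 76 XOR 127 = 51
We reduce pile 2 from 76 to 51.
Tokens removed: 76 - 51 = 25
Verification: 51 XOR 51 = 0

25


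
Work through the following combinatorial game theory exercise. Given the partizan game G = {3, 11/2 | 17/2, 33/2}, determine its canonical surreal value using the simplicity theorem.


Left options: {3, 11/2}, max = 11/2
Right options: {17/2, 33/2}, min = 17/2
All options are numbers and max(Left) < min(Right), so by the simplicity theorem the value is the simplest (earliest-born) number strictly between 11/2 and 17/2.
Integers 6 through 8 all lie strictly between 11/2 and 17/2.
Among integers, the simplest (lowest birthday = smallest |n|; 0 is born on day 0, +-n on day n) is 6.
No non-integer in the interval can be simpler: if x is a non-integer in the interval, then floor(x) or ceil(x) also lies in the interval (the interval contains an integer), and both are proper prefixes of x's sign expansion, i.e. born earlier. So the game value is 6.
Game value = 6

6


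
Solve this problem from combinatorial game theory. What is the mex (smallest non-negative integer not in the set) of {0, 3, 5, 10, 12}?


Set = {0, 3, 5, 10, 12}
0 is in the set.
1 is NOT in the set. This is the mex.
mex = 1

1


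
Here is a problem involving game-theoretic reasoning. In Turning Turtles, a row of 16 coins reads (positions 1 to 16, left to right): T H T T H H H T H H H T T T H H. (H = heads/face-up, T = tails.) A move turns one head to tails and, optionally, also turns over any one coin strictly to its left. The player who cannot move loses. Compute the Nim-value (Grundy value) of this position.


Coins: T H T T H H H T H H H T T T H H
Key fact: a single head at position k behaves exactly like a Nim heap of size k (turning it to T and optionally flipping a coin at j < k corresponds to moving the heap from k to j, or to 0), and heads combine as a disjunctive sum (two heads at the same place would cancel, matching j XOR j = 0). So the Nim-value is the XOR of the 1-indexed positions of the heads.
Face-up positions (1-indexed): [2, 5, 6, 7, 9, 10, 11, 15, 16]
XOR 0 with 2: 0 XOR 2 = 2
XOR 2 with 5: 2 XOR 5 = 7
XOR 7 with 6: 7 XOR 6 = 1
XOR 1 with 7: 1 XOR 7 = 6
XOR 6 with 9: 6 XOR 9 = 15
XOR 15 with 10: 15 XOR 10 = 5
XOR 5 with 11: 5 XOR 11 = 14
XOR 14 with 15: 14 XOR 15 = 1
XOR 1 with 16: 1 XOR 16 = 17
Nim-value = 17

17


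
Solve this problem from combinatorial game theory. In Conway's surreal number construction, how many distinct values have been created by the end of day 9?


Day 0: {|} = 0 is born. Count = 1.
Day n: the number of surreal numbers born by day n is 2^(n+1) - 1.
By day 0: 2^1 - 1 = 1
By day 1: 2^2 - 1 = 3
By day 2: 2^3 - 1 = 7
By day 3: 2^4 - 1 = 15
By day 4: 2^5 - 1 = 31
By day 5: 2^6 - 1 = 63
By day 6: 2^7 - 1 = 127
By day 7: 2^8 - 1 = 255
By day 8: 2^9 - 1 = 511
By day 9: 2^10 - 1 = 1023
By day 9: 1023 surreal numbers.

1023


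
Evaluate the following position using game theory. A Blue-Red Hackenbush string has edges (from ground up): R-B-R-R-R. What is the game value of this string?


Edges (from ground): R-B-R-R-R
By Berlekamp's sign-expansion rule, a Blue-Red Hackenbush stalk has the value of the surreal number whose sign sequence is the edge sequence with B -> + and R -> -.
Sign sequence: -+---
Trace the sign expansion in the surreal number tree, starting from 0:
Edge 1: R (sign -) -> bounds (-inf, 0), value = -1
Edge 2: B (sign +) -> bounds (-1, 0), value = -1/2
Edge 3: R (sign -) -> bounds (-1, -1/2), value = -3/4
Edge 4: R (sign -) -> bounds (-1, -3/4), value = -7/8
Edge 5: R (sign -) -> bounds (-1, -7/8), value = -15/16
Game value = -15/16

-15/16


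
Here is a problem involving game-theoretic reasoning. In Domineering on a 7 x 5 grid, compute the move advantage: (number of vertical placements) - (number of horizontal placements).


Board is 7 x 5 (rows x cols).
Left (vertical) placements: (rows-1) * cols = 6 * 5 = 30
Right (horizontal) placements: rows * (cols-1) = 7 * 4 = 28
Advantage = Left - Right = 30 - 28 = 2

2


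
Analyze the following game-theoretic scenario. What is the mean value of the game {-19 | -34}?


Game = {-19 | -34}, a switch {a | b} with numbers a > b.
Its thermograph has left wall a - t and right wall b + t, which meet at t = (a - b)/2, where both equal (a + b)/2. So the mast (mean value) is at (a + b)/2.
Mean = (-19 + (-34))/2 = -53/2 = -53/2

-53/2


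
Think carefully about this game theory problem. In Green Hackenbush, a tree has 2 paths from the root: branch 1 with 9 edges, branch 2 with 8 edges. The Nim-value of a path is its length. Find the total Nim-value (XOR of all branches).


The tree has 2 branches from the ground vertex.
In Green Hackenbush, the Nim-value of a simple path of length k is k.
Branch 1: length 9, Nim-value = 9
Branch 2: length 8, Nim-value = 8
Total Nim-value = XOR of all branch values:
0 XOR 9 = 9
9 XOR 8 = 1
Nim-value of the tree = 1

1


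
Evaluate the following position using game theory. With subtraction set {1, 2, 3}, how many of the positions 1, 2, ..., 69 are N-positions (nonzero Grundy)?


Subtraction set S = {1, 2, 3}, so G(n) = n mod 4.
G(n) = 0 when n is a multiple of 4.
Multiples of 4 in [1, 69]: 17
N-positions (nonzero Grundy) = 69 - 17 = 52

52


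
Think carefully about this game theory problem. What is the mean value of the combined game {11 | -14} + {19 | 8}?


G1 = {11 | -14}, G2 = {19 | 8}
Each is a switch {a | b} with numbers a > b; its mean value is (a + b)/2, and mean value is additive over game sums: m(G1 + G2) = m(G1) + m(G2).
Mean of G1 = (11 + (-14))/2 = -3/2 = -3/2
Mean of G2 = (19 + (8))/2 = 27/2 = 27/2
Mean of G1 + G2 = -3/2 + 27/2 = 12

12


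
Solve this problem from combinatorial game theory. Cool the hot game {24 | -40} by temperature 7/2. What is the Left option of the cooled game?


Original game: {24 | -40} (a switch {a | b} with a > b).
Cooling by t (for t below the temperature (a - b)/2 = 32) taxes each move by t: {a | b} cooled by t is {a - t | b + t}.
Cooling amount: t = 7/2
Cooled Left option: 24 - 7/2 = 41/2
Cooled Right option: -40 + 7/2 = -73/2
Cooled game: {41/2 | -73/2}
Left option = 41/2

41/2


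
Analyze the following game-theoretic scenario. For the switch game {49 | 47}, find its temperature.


The game is {49 | 47}, a switch {a | b} with numbers a > b.
Cooling {a | b} by t gives {a - t | b + t}, which stops being hot when a - t = b + t, i.e. at t = (a - b)/2. So the temperature of a switch is (a - b)/2.
Temperature = (Left option - Right option) / 2
= (49 - (47)) / 2
= 2 / 2
= 1

1


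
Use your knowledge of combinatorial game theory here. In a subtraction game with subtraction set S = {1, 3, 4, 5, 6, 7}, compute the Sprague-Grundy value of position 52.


The subtraction set is S = {1, 3, 4, 5, 6, 7}.
G(k) = mex{ G(k - s) : s in S, s <= k }. We compute iteratively: G(0) = 0.
G(1) = mex({0}) = 1
G(2) = mex({1}) = 0
G(3) = mex({0}) = 1
G(4) = mex({0, 1}) = 2
G(5) = mex({0, 1, 2}) = 3
G(6) = mex({0, 1, 3}) = 2
G(7) = mex({0, 1, 2}) = 3
G(8) = mex({0, 1, 2, 3}) = 4
G(9) = mex({0, 1, 2, 3, 4}) = 5
G(10) = mex({1, 2, 3, 5}) = 0
G(11) = mex({0, 2, 3, 4}) = 1
G(12) = mex({1, 2, 3, 4, 5}) = 0
G(13) = mex({0, 2, 3, 4, 5}) = 1
G(14) = mex({0, 1, 3, 4, 5}) = 2
G(15) = mex({0, 1, 2, 4, 5}) = 3
G(16) = mex({0, 1, 3, 5}) = 2
Observe that G(10)..G(16) = 0, 1, 0, 1, 2, 3, 2 repeats G(0)..G(6) = 0, 1, 0, 1, 2, 3, 2.
For k >= max(S) = 7, G(k) is determined by the previous 7 values G(k-7)..G(k-1); a window of 7 consecutive values has recurred shifted by 10, so by induction G(k + 10) = G(k) for all k >= 0: the sequence is periodic from the start with period 10.
One period: G(0..9) = 0, 1, 0, 1, 2, 3, 2, 3, 4, 5.
52 mod 10 = 2, so G(52) = G(2) = 0.

0


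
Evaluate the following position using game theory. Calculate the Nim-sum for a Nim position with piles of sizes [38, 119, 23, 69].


We need the XOR (exclusive or) of all pile sizes.
After XOR-ing pile 1 (size 38): 0 XOR 38 = 38
After XOR-ing pile 2 (size 119): 38 XOR 119 = 81
After XOR-ing pile 3 (size 23): 81 XOR 23 = 70
After XOR-ing pile 4 (size 69): 70 XOR 69 = 3
The Nim-value of this position is 3.

3


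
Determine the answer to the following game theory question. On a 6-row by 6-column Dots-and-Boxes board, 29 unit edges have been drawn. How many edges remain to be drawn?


Grid: 6 x 6 boxes, i.e. 7 rows and 7 columns of dots.
Horizontal edges: (rows + 1) * cols = 7 * 6 = 42
Vertical edges: rows * (cols + 1) = 6 * 7 = 42
Total edges: 42 + 42 = 84
Edges drawn: 29
Remaining: 84 - 29 = 55

55


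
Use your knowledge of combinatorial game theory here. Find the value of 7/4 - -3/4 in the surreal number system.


x = 7/4, y = -3/4
Converting to common denominator: 4
x = 7/4, y = -3/4
x - y = 7/4 - -3/4 = 5/2

5/2


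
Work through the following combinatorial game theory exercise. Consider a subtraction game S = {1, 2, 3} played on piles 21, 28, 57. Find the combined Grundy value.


Subtraction set: {1, 2, 3}
For this subtraction set, G(n) = n mod 4 (period = max + 1 = 4).
Pile 1 (size 21): G(21) = 21 mod 4 = 1
Pile 2 (size 28): G(28) = 28 mod 4 = 0
Pile 3 (size 57): G(57) = 57 mod 4 = 1
Total Grundy value = XOR of all: 1 XOR 0 XOR 1 = 0

0


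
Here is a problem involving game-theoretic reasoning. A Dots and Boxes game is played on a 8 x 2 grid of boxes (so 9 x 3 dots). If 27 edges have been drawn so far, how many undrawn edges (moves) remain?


Grid: 8 x 2 boxes, i.e. 9 rows and 3 columns of dots.
Horizontal edges: (rows + 1) * cols = 9 * 2 = 18
Vertical edges: rows * (cols + 1) = 8 * 3 = 24
Total edges: 18 + 24 = 42
Edges drawn: 27
Remaining: 42 - 27 = 15

15


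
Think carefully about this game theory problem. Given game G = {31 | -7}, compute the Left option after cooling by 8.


Original game: {31 | -7} (a switch {a | b} with a > b).
Cooling by t (for t below the temperature (a - b)/2 = 19) taxes each move by t: {a | b} cooled by t is {a - t | b + t}.
Cooling amount: t = 8
Cooled Left option: 31 - 8 = 23
Cooled Right option: -7 + 8 = 1
Cooled game: {23 | 1}
Left option = 23

23


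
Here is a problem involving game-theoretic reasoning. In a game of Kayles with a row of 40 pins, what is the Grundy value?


Kayles: a move removes 1 or 2 adjacent pins from a contiguous row.
Removing pins from a row of k leaves two independent rows (a, b) with a + b = k - 1 (one pin) or a + b = k - 2 (two pins); an end removal gives a = 0.
By Sprague-Grundy, G(k) = mex{ G(a) XOR G(b) } over all these splits. G(0) = 0.
G(1): splits (0,0):0^0=0 -> mex({0}) = 1
G(2): splits (0,1):0^1=1 (0,0):0^0=0 -> mex({0, 1}) = 2
G(3): splits (0,2):0^2=2 (1,1):1^1=0 (0,1):0^1=1 -> mex({0, 1, 2}) = 3
G(4): splits (0,3):0^3=3 (1,2):1^2=3 (0,2):0^2=2 (1,1):1^1=0 -> mex({0, 2, 3}) = 1
G(5): splits (0,4):0^1=1 (1,3):1^3=2 (2,2):2^2=0 (0,3):0^3=3 (1,2):1^2=3 -> mex({0, 1, 2, 3}) = 4
G(6) = mex({0, 1, 2, 4}) = 3
G(7) = mex({0, 1, 3, 4, 5}) = 2
G(8) = mex({0, 2, 3, 5, 6}) = 1
G(9) = mex({0, 1, 2, 3, 6, 7}) = 4
G(10) = mex({0, 1, 3, 4, 5, 7}) = 2
G(11) = mex({0, 1, 2, 3, 4, 5}) = 6
G(12) = mex({0, 1, 2, 3, 5, 6, 7}) = 4
G(13) = mex({0, 2, 3, 4, 6, 7}) = 1
G(14) = mex({0, 1, 4, 5, 6, 7}) = 2
G(15) = mex({0, 1, 2, 3, 4, 5, 6}) = 7
G(16) = mex({0, 2, 3, 5, 6, 7}) = 1
G(17) = mex({0, 1, 2, 3, 5, 6, 7}) = 4
G(18) = mex({0, 1, 2, 4, 5, 6}) = 3
G(19) = mex({0, 1, 3, 4, 5, 7}) = 2
G(20) = mex({0, 2, 3, 4, 5, 6, 7}) = 1
G(21) = mex({0, 1, 2, 3, 5, 6, 7}) = 4
G(22) = mex({0, 1, 2, 3, 4, 5, 7}) = 6
G(23) = mex({0, 1, 2, 3, 4, 5, 6}) = 7
G(24) = mex({0, 1, 2, 3, 5, 6, 7}) = 4
G(25) = mex({0, 2, 3, 4, 6, 7}) = 1
G(26) = mex({0, 1, 3, 4, 5, 6, 7}) = 2
G(27) = mex({0, 1, 2, 3, 4, 5, 6, 7}) = 8
G(28) = mex({0, 1, 2, 3, 4, 6, 7, 8}) = 5
G(29) = mex({0, 1, 2, 3, 5, 6, 7, 8, 9}) = 4
G(30) = mex({0, 1, 2, 3, 4, 5, 6, 9, 10}) = 7
G(31) = mex({0, 1, 3, 4, 5, 7, 10, 11}) = 2
G(32) = mex({0, 2, 3, 4, 5, 6, 7, 9, 11}) = 1
G(33) = mex({0, 1, 2, 3, 4, 5, 6, 7, 9, 12}) = 8
G(34) = mex({0, 1, 2, 3, 4, 5, 7, 8, 11, 12}) = 6
G(35) = mex({0, 1, 2, 3, 4, 5, 6, 8, 9, 10, 11}) = 7
G(36) = mex({0, 1, 2, 3, 5, 6, 7, 9, 10}) = 4
G(37) = mex({0, 2, 3, 4, 6, 7, 9, 10, 11, 12}) = 1
G(38) = mex({0, 1, 3, 4, 5, 6, 7, 9, 10, 11, 12}) = 2
G(39) = mex({0, 1, 2, 4, 5, 6, 7, 9, 10, 12, 14}) = 3
G(40) = mex({0, 2, 3, 4, 6, 7, 11, 12, 14}) = 1
Therefore G(40) = 1.

1


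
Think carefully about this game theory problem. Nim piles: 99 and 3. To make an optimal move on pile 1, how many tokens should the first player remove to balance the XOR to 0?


Piles: 99 and 3
Current XOR: 99 XOR 3 = 96 (non-zero, so this is an N-position).
To make the XOR zero, we need to find a move that balances the piles.
For pile 1 (size 99): target = 99 XOR 96 = 3
We reduce pile 1 from 99 to 3.
Tokens removed: 99 - 3 = 96
Verification: 3 XOR 3 = 0

96


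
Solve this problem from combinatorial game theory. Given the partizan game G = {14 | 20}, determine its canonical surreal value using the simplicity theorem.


Left options: {14}, max = 14
Right options: {20}, min = 20
All options are numbers and max(Left) < min(Right), so by the simplicity theorem the value is the simplest (earliest-born) number strictly between 14 and 20.
Integers 15 through 19 all lie strictly between 14 and 20.
Among integers, the simplest (lowest birthday = smallest |n|; 0 is born on day 0, +-n on day n) is 15.
No non-integer in the interval can be simpler: if x is a non-integer in the interval, then floor(x) or ceil(x) also lies in the interval (the interval contains an integer), and both are proper prefixes of x's sign expansion, i.e. born earlier. So the game value is 15.
Game value = 15

15


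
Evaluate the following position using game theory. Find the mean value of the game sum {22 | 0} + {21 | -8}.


G1 = {22 | 0}, G2 = {21 | -8}
Each is a switch {a | b} with numbers a > b; its mean value is (a + b)/2, and mean value is additive over game sums: m(G1 + G2) = m(G1) + m(G2).
Mean of G1 = (22 + (0))/2 = 22/2 = 11
Mean of G2 = (21 + (-8))/2 = 13/2 = 13/2
Mean of G1 + G2 = 11 + 13/2 = 35/2

35/2


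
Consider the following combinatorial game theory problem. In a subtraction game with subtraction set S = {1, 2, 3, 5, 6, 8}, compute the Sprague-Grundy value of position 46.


The subtraction set is S = {1, 2, 3, 5, 6, 8}.
G(k) = mex{ G(k - s) : s in S, s <= k }. We compute iteratively: G(0) = 0.
G(1) = mex({0}) = 1
G(2) = mex({0, 1}) = 2
G(3) = mex({0, 1, 2}) = 3
G(4) = mex({1, 2, 3}) = 0
G(5) = mex({0, 2, 3}) = 1
G(6) = mex({0, 1, 3}) = 2
G(7) = mex({0, 1, 2}) = 3
G(8) = mex({0, 1, 2, 3}) = 4
G(9) = mex({0, 1, 2, 3, 4}) = 5
G(10) = mex({0, 1, 2, 3, 4, 5}) = 6
G(11) = mex({1, 2, 3, 4, 5, 6}) = 0
G(12) = mex({0, 2, 3, 5, 6}) = 1
G(13) = mex({0, 1, 3, 4, 6}) = 2
G(14) = mex({0, 1, 2, 4, 5}) = 3
G(15) = mex({1, 2, 3, 5, 6}) = 0
G(16) = mex({0, 2, 3, 4, 6}) = 1
G(17) = mex({0, 1, 3, 5}) = 2
G(18) = mex({0, 1, 2, 6}) = 3
Observe that G(11)..G(18) = 0, 1, 2, 3, 0, 1, 2, 3 repeats G(0)..G(7) = 0, 1, 2, 3, 0, 1, 2, 3.
For k >= max(S) = 8, G(k) is determined by the previous 8 values G(k-8)..G(k-1); a window of 8 consecutive values has recurred shifted by 11, so by induction G(k + 11) = G(k) for all k >= 0: the sequence is periodic from the start with period 11.
One period: G(0..10) = 0, 1, 2, 3, 0, 1, 2, 3, 4, 5, 6.
46 mod 11 = 2, so G(46) = G(2) = 2.

2


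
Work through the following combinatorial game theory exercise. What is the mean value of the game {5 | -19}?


Game = {5 | -19}, a switch {a | b} with numbers a > b.
Its thermograph has left wall a - t and right wall b + t, which meet at t = (a - b)/2, where both equal (a + b)/2. So the mast (mean value) is at (a + b)/2.
Mean = (5 + (-19))/2 = -14/2 = -7

-7


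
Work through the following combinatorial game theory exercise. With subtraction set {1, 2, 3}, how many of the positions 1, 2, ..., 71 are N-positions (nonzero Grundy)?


Subtraction set S = {1, 2, 3}, so G(n) = n mod 4.
G(n) = 0 when n is a multiple of 4.
Multiples of 4 in [1, 71]: 17
N-positions (nonzero Grundy) = 71 - 17 = 54

54


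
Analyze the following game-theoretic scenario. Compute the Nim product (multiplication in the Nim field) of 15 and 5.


Nim multiplication is bilinear over XOR: (u XOR v) * w = (u*w) XOR (v*w).
So we split each operand into its bit components and XOR the pairwise Nim products.
15 = 1 + 2 + 4 + 8 (as XOR of powers of 2).
5 = 1 + 4 (as XOR of powers of 2).
Using the standard Nim-product table on single bits:
  2*2 = 3,   2*4 = 8,   2*8 = 12,
  4*4 = 6,   4*8 = 11,  8*8 = 13,
and  1*x = x (identity), k*l = l*k (commutative).
Pairwise Nim products:
  1 * 1 = 1
  1 * 4 = 4
  2 * 1 = 2
  2 * 4 = 8
  4 * 1 = 4
  4 * 4 = 6
  8 * 1 = 8
  8 * 4 = 11
XOR them: 1 XOR 4 XOR 2 XOR 8 XOR 4 XOR 6 XOR 8 XOR 11 = 14.
Result: 15 * 5 = 14 (in Nim).

14


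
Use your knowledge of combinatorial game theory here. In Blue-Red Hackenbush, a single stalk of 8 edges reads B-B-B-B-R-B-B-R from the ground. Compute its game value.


Edges (from ground): B-B-B-B-R-B-B-R
By Berlekamp's sign-expansion rule, a Blue-Red Hackenbush stalk has the value of the surreal number whose sign sequence is the edge sequence with B -> + and R -> -.
Sign sequence: ++++-++-
Trace the sign expansion in the surreal number tree, starting from 0:
Edge 1: B (sign +) -> bounds (0, +inf), value = 1
Edge 2: B (sign +) -> bounds (1, +inf), value = 2
Edge 3: B (sign +) -> bounds (2, +inf), value = 3
Edge 4: B (sign +) -> bounds (3, +inf), value = 4
Edge 5: R (sign -) -> bounds (3, 4), value = 7/2
Edge 6: B (sign +) -> bounds (7/2, 4), value = 15/4
Edge 7: B (sign +) -> bounds (15/4, 4), value = 31/8
Edge 8: R (sign -) -> bounds (15/4, 31/8), value = 61/16
Game value = 61/16

61/16


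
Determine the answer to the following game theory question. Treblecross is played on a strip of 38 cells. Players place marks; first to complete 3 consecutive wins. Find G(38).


Treblecross: place X on empty cells; 3-in-a-row wins.
Playing within two cells of an existing X lets the opponent win at once, so sensible play treats the cells i-2..i+2 around each X as dead. The player left with no safe cell loses, so this is a normal-play take-away game on strips of safe cells.
Placing X at cell i (0-indexed) of a strip of k safe cells leaves independent strips of sizes max(0, i-2) and max(0, k-i-3). Hence G(k) = mex{ G(max(0,i-2)) XOR G(max(0,k-i-3)) : 0 <= i < k }, with G(0) = 0.
G(1): splits (0,0):0^0=0 -> mex({0}) = 1
G(2): splits (0,0):0^0=0 -> mex({0}) = 1
G(3): splits (0,0):0^0=0 -> mex({0}) = 1
G(4): splits (0,1):0^1=1 (0,0):0^0=0 -> mex({0, 1}) = 2
G(5): splits (0,2):0^1=1 (0,1):0^1=1 (0,0):0^0=0 -> mex({0, 1}) = 2
G(6) = mex({1}) = 0
G(7) = mex({0, 1, 2}) = 3
G(8) = mex({0, 1, 2}) = 3
G(9) = mex({0, 2}) = 1
G(10) = mex({0, 2, 3}) = 1
G(11) = mex({0, 3}) = 1
G(12) = mex({1, 3}) = 0
G(13) = mex({0, 1, 2, 3}) = 4
G(14) = mex({0, 1, 2}) = 3
G(15) = mex({0, 1, 2}) = 3
G(16) = mex({0, 1, 2, 4}) = 3
G(17) = mex({0, 1, 3, 4}) = 2
G(18) = mex({0, 1, 3, 4}) = 2
G(19) = mex({0, 1, 3, 5}) = 2
G(20) = mex({0, 1, 2, 3, 5}) = 4
G(21) = mex({0, 1, 2, 3, 5}) = 4
G(22) = mex({1, 2, 6}) = 0
G(23) = mex({0, 1, 2, 3, 4, 6}) = 5
G(24) = mex({0, 1, 2, 3, 4}) = 5
G(25) = mex({0, 1, 3, 4, 7}) = 2
G(26) = mex({0, 1, 3, 4, 5, 7}) = 2
G(27) = mex({0, 1, 3, 5}) = 2
G(28) = mex({0, 1, 2, 5}) = 3
G(29) = mex({0, 1, 2, 4, 5, 6}) = 3
G(30) = mex({1, 2, 4, 6}) = 0
G(31) = mex({0, 1, 2, 3, 4, 6}) = 5
G(32) = mex({1, 2, 3, 4, 7}) = 0
G(33) = mex({0, 3, 7}) = 1
G(34) = mex({0, 2, 3, 5, 7}) = 1
G(35) = mex({0, 2, 3, 5, 6}) = 1
G(36) = mex({0, 1, 2, 5, 6}) = 3
G(37) = mex({0, 1, 2, 4, 5, 6}) = 3
G(38) = mex({0, 1, 2, 4}) = 3
Therefore G(38) = 3.

3


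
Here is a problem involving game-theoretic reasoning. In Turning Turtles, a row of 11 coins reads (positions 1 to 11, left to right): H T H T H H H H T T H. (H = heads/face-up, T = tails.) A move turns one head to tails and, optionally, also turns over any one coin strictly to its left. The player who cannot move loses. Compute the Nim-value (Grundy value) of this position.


Coins: H T H T H H H H T T H
Key fact: a single head at position k behaves exactly like a Nim heap of size k (turning it to T and optionally flipping a coin at j < k corresponds to moving the heap from k to j, or to 0), and heads combine as a disjunctive sum (two heads at the same place would cancel, matching j XOR j = 0). So the Nim-value is the XOR of the 1-indexed positions of the heads.
Face-up positions (1-indexed): [1, 3, 5, 6, 7, 8, 11]
XOR 0 with 1: 0 XOR 1 = 1
XOR 1 with 3: 1 XOR 3 = 2
XOR 2 with 5: 2 XOR 5 = 7
XOR 7 with 6: 7 XOR 6 = 1
XOR 1 with 7: 1 XOR 7 = 6
XOR 6 with 8: 6 XOR 8 = 14
XOR 14 with 11: 14 XOR 11 = 5
Nim-value = 5

5


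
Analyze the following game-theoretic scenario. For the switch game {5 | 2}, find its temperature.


The game is {5 | 2}, a switch {a | b} with numbers a > b.
Cooling {a | b} by t gives {a - t | b + t}, which stops being hot when a - t = b + t, i.e. at t = (a - b)/2. So the temperature of a switch is (a - b)/2.
Temperature = (Left option - Right option) / 2
= (5 - (2)) / 2
= 3 / 2
= 3/2

3/2


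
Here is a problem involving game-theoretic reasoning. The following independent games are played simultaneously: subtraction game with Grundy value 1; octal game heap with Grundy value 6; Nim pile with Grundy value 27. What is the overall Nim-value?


By the Sprague-Grundy theorem, the Grundy value of a sum of games is the XOR of individual Grundy values.
subtraction game: Grundy value = 1. Running XOR: 0 XOR 1 = 1
octal game heap: Grundy value = 6. Running XOR: 1 XOR 6 = 7
Nim pile: Grundy value = 27. Running XOR: 7 XOR 27 = 28
The combined Grundy value is 28.

28


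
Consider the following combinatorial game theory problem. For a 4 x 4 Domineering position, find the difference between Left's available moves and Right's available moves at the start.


Board is 4 x 4 (rows x cols).
Left (vertical) placements: (rows-1) * cols = 3 * 4 = 12
Right (horizontal) placements: rows * (cols-1) = 4 * 3 = 12
Advantage = Left - Right = 12 - 12 = 0

0


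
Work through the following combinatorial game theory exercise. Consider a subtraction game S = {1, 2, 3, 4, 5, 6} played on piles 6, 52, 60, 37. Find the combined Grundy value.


Subtraction set: {1, 2, 3, 4, 5, 6}
For this subtraction set, G(n) = n mod 7 (period = max + 1 = 7).
Pile 1 (size 6): G(6) = 6 mod 7 = 6
Pile 2 (size 52): G(52) = 52 mod 7 = 3
Pile 3 (size 60): G(60) = 60 mod 7 = 4
Pile 4 (size 37): G(37) = 37 mod 7 = 2
Total Grundy value = XOR of all: 6 XOR 3 XOR 4 XOR 2 = 3

3


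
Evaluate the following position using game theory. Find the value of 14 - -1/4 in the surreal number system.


x = 14, y = -1/4
Converting to common denominator: 4
x = 56/4, y = -1/4
x - y = 14 - -1/4 = 57/4

57/4


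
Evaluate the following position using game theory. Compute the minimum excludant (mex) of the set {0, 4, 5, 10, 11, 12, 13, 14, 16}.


Set = {0, 4, 5, 10, 11, 12, 13, 14, 16}
0 is in the set.
1 is NOT in the set. This is the mex.
mex = 1

1


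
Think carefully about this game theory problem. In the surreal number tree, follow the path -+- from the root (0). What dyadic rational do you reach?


Sign expansion: -+-
Rule: track bounds (lo, hi), initially (-inf, +inf). On '+', the current value becomes lo and we move to the simplest number in (value, hi): value + 1 if hi = +inf, otherwise the midpoint (value + hi)/2. On '-', the current value becomes hi and we move to value - 1 if lo = -inf, otherwise the midpoint (lo + value)/2.
Start at 0.
Step 1: sign = -, move left. Bounds: (-inf, 0). Value = -1
Step 2: sign = +, move right. Bounds: (-1, 0). Value = -1/2
Step 3: sign = -, move left. Bounds: (-1, -1/2). Value = -3/4
The surreal number with sign expansion -+- is -3/4.

-3/4


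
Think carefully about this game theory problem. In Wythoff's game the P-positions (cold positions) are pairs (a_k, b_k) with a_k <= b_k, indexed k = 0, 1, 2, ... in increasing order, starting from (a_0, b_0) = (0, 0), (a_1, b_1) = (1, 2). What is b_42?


By Wythoff's theorem, a_k = floor(k * phi) and b_k = floor(k * phi^2) = a_k + k, where phi = (1 + sqrt(5))/2 is the golden ratio.
phi = (1 + sqrt(5))/2 = 1.618034
phi^2 = phi + 1 = 2.618034
k = 42
k * phi^2 = 42 * 2.618034 = 109.957428
b_42 = floor(k * phi^2) = 109 (check: a_42 + k = 67 + 42 = 109)

109


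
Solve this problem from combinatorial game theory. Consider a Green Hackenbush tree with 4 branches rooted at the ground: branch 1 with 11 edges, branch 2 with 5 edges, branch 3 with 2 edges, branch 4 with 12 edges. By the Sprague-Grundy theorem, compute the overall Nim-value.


The tree has 4 branches from the ground vertex.
In Green Hackenbush, the Nim-value of a simple path of length k is k.
Branch 1: length 11, Nim-value = 11
Branch 2: length 5, Nim-value = 5
Branch 3: length 2, Nim-value = 2
Branch 4: length 12, Nim-value = 12
Total Nim-value = XOR of all branch values:
0 XOR 11 = 11
11 XOR 5 = 14
14 XOR 2 = 12
12 XOR 12 = 0
Nim-value of the tree = 0

0


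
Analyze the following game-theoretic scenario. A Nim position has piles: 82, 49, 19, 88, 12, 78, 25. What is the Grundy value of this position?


We need the XOR (exclusive or) of all pile sizes.
After XOR-ing pile 1 (size 82): 0 XOR 82 = 82
After XOR-ing pile 2 (size 49): 82 XOR 49 = 99
After XOR-ing pile 3 (size 19): 99 XOR 19 = 112
After XOR-ing pile 4 (size 88): 112 XOR 88 = 40
After XOR-ing pile 5 (size 12): 40 XOR 12 = 36
After XOR-ing pile 6 (size 78): 36 XOR 78 = 106
After XOR-ing pile 7 (size 25): 106 XOR 25 = 115
The Nim-value of this position is 115.

115


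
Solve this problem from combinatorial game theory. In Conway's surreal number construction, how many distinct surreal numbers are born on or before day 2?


Day 0: {|} = 0 is born. Count = 1.
Day n: the number of surreal numbers born by day n is 2^(n+1) - 1.
By day 0: 2^1 - 1 = 1
By day 1: 2^2 - 1 = 3
By day 2: 2^3 - 1 = 7
By day 2: 7 surreal numbers.

7


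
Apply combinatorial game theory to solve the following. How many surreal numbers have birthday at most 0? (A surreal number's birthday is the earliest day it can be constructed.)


Day 0: {|} = 0 is born. Count = 1.
Day n: the number of surreal numbers born by day n is 2^(n+1) - 1.
By day 0: 2^1 - 1 = 1
By day 0: 1 surreal numbers.

1


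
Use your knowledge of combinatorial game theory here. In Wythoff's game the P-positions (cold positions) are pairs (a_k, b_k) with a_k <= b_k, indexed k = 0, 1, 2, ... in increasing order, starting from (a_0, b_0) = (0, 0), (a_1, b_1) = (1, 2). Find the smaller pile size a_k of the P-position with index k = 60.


By Wythoff's theorem, a_k = floor(k * phi) and b_k = floor(k * phi^2) = a_k + k, where phi = (1 + sqrt(5))/2 is the golden ratio.
phi = (1 + sqrt(5))/2 = 1.618034
k = 60
k * phi = 60 * 1.618034 = 97.082039
a_60 = floor(k * phi) = 97

97


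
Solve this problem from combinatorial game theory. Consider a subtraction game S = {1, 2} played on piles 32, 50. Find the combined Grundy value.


Subtraction set: {1, 2}
For this subtraction set, G(n) = n mod 3 (period = max + 1 = 3).
Pile 1 (size 32): G(32) = 32 mod 3 = 2
Pile 2 (size 50): G(50) = 50 mod 3 = 2
Total Grundy value = XOR of all: 2 XOR 2 = 0

0


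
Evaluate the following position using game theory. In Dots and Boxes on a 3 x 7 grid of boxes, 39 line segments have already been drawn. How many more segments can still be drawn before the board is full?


Grid: 3 x 7 boxes, i.e. 4 rows and 8 columns of dots.
Horizontal edges: (rows + 1) * cols = 4 * 7 = 28
Vertical edges: rows * (cols + 1) = 3 * 8 = 24
Total edges: 28 + 24 = 52
Edges drawn: 39
Remaining: 52 - 39 = 13

13


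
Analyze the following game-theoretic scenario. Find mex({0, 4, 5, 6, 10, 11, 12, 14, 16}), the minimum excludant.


Set = {0, 4, 5, 6, 10, 11, 12, 14, 16}
0 is in the set.
1 is NOT in the set. This is the mex.
mex = 1

1


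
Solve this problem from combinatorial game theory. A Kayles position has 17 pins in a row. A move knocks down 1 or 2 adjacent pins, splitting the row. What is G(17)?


Kayles: a move removes 1 or 2 adjacent pins from a contiguous row.
Removing pins from a row of k leaves two independent rows (a, b) with a + b = k - 1 (one pin) or a + b = k - 2 (two pins); an end removal gives a = 0.
By Sprague-Grundy, G(k) = mex{ G(a) XOR G(b) } over all these splits. G(0) = 0.
G(1): splits (0,0):0^0=0 -> mex({0}) = 1
G(2): splits (0,1):0^1=1 (0,0):0^0=0 -> mex({0, 1}) = 2
G(3): splits (0,2):0^2=2 (1,1):1^1=0 (0,1):0^1=1 -> mex({0, 1, 2}) = 3
G(4): splits (0,3):0^3=3 (1,2):1^2=3 (0,2):0^2=2 (1,1):1^1=0 -> mex({0, 2, 3}) = 1
G(5): splits (0,4):0^1=1 (1,3):1^3=2 (2,2):2^2=0 (0,3):0^3=3 (1,2):1^2=3 -> mex({0, 1, 2, 3}) = 4
G(6) = mex({0, 1, 2, 4}) = 3
G(7) = mex({0, 1, 3, 4, 5}) = 2
G(8) = mex({0, 2, 3, 5, 6}) = 1
G(9) = mex({0, 1, 2, 3, 6, 7}) = 4
G(10) = mex({0, 1, 3, 4, 5, 7}) = 2
G(11) = mex({0, 1, 2, 3, 4, 5}) = 6
G(12) = mex({0, 1, 2, 3, 5, 6, 7}) = 4
G(13) = mex({0, 2, 3, 4, 6, 7}) = 1
G(14) = mex({0, 1, 4, 5, 6, 7}) = 2
G(15) = mex({0, 1, 2, 3, 4, 5, 6}) = 7
G(16) = mex({0, 2, 3, 5, 6, 7}) = 1
G(17) = mex({0, 1, 2, 3, 5, 6, 7}) = 4
Therefore G(17) = 4.

4


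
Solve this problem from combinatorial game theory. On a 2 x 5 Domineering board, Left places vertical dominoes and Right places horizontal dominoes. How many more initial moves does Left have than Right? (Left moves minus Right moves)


Board is 2 x 5 (rows x cols).
Left (vertical) placements: (rows-1) * cols = 1 * 5 = 5
Right (horizontal) placements: rows * (cols-1) = 2 * 4 = 8
Advantage = Left - Right = 5 - 8 = -3

-3
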